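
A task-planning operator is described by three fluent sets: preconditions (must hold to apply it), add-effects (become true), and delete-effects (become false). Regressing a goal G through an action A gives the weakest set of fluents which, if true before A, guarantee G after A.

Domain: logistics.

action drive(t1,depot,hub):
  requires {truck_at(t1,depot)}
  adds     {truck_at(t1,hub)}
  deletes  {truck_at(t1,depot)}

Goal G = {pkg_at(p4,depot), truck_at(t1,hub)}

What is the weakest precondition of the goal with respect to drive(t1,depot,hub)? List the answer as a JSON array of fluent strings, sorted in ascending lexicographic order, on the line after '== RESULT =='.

Compute (G \ add) ∪ pre:
  G ∩ del = {}  (empty — regression defined)
  G \ add = {pkg_at(p4,depot), truck_at(t1,hub)} \ {truck_at(t1,hub)} = {pkg_at(p4,depot)}
  ∪ pre   = {pkg_at(p4,depot)} ∪ {truck_at(t1,depot)}
          = {pkg_at(p4,depot), truck_at(t1,depot)}

== RESULT ==
["pkg_at(p4,depot)", "truck_at(t1,depot)"]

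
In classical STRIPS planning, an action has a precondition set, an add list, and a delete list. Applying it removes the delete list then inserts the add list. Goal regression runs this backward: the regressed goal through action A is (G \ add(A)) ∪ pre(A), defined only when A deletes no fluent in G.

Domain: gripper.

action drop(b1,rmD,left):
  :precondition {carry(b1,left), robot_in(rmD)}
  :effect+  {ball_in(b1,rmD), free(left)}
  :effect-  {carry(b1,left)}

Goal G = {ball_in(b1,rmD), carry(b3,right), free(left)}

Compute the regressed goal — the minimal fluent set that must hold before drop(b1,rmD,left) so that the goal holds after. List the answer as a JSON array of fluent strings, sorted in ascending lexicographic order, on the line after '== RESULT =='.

Regress:
  G ∩ del = {}  (empty — regression defined)
  G \ add = {ball_in(b1,rmD), carry(b3,right), free(left)} \ {ball_in(b1,rmD), free(left)} = {carry(b3,right)}
  ∪ pre   = {carry(b3,right)} ∪ {carry(b1,left), robot_in(rmD)}
          = {carry(b1,left), carry(b3,right), robot_in(rmD)}

== RESULT ==
["carry(b1,left)", "carry(b3,right)", "robot_in(rmD)"]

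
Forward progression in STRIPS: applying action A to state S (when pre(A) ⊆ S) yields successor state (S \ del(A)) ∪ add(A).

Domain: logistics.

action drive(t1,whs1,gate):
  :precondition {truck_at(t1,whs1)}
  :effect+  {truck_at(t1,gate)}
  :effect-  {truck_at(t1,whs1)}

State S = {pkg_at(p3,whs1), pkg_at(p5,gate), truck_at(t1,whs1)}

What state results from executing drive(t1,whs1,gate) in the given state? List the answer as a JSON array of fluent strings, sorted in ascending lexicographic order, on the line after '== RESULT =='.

Compute (S \ del) ∪ add:
  pre ⊆ S: {truck_at(t1,whs1)} ⊆ S  — applicable
  S \ del = {pkg_at(p3,whs1), pkg_at(p5,gate)}
  ∪ add   = {pkg_at(p3,whs1), pkg_at(p5,gate), truck_at(t1,gate)}

== RESULT ==
["pkg_at(p3,whs1)", "pkg_at(p5,gate)", "truck_at(t1,gate)"]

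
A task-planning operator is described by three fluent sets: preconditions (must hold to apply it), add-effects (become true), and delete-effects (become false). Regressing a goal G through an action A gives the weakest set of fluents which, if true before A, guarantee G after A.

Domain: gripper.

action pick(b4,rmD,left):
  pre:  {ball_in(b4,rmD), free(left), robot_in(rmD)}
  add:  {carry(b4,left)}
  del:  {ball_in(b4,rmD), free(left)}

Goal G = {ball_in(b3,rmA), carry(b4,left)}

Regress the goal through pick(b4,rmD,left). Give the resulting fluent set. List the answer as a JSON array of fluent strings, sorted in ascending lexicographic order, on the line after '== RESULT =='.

Compute (G \ add) ∪ pre:
  G ∩ del = {}  (empty — regression defined)
  G \ add = {ball_in(b3,rmA), carry(b4,left)} \ {carry(b4,left)} = {ball_in(b3,rmA)}
  ∪ pre   = {ball_in(b3,rmA)} ∪ {ball_in(b4,rmD), free(left), robot_in(rmD)}
          = {ball_in(b3,rmA), ball_in(b4,rmD), free(left), robot_in(rmD)}

== RESULT ==
["ball_in(b3,rmA)", "ball_in(b4,rmD)", "free(left)", "robot_in(rmD)"]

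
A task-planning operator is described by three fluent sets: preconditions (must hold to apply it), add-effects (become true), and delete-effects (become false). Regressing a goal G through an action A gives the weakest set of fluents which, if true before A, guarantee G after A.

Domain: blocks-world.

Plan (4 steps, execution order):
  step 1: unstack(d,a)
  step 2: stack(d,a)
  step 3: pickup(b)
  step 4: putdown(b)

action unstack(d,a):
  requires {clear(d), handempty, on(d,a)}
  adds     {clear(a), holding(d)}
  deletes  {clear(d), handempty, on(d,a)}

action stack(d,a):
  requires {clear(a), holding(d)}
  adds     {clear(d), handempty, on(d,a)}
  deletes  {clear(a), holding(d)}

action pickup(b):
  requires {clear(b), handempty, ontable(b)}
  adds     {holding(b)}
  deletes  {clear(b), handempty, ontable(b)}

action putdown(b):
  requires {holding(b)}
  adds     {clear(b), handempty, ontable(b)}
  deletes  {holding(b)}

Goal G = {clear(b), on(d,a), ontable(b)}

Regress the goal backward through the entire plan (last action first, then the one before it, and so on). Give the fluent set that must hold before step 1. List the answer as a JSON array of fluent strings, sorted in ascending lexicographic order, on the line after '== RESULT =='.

Work backward from the goal:
  through step 4 (putdown(b)): drop {clear(b), ontable(b)}, keep {on(d,a)}, require {holding(b)}
    → {holding(b), on(d,a)}
  through step 3 (pickup(b)): drop {holding(b)}, keep {on(d,a)}, require {clear(b), handempty, ontable(b)}
    → {clear(b), handempty, on(d,a), ontable(b)}
  through step 2 (stack(d,a)): drop {handempty, on(d,a)}, keep {clear(b), ontable(b)}, require {clear(a), holding(d)}
    → {clear(a), clear(b), holding(d), ontable(b)}
  through step 1 (unstack(d,a)): drop {clear(a), holding(d)}, keep {clear(b), ontable(b)}, require {clear(d), handempty, on(d,a)}
    → {clear(b), clear(d), handempty, on(d,a), ontable(b)}

== RESULT ==
["clear(b)", "clear(d)", "handempty", "on(d,a)", "ontable(b)"]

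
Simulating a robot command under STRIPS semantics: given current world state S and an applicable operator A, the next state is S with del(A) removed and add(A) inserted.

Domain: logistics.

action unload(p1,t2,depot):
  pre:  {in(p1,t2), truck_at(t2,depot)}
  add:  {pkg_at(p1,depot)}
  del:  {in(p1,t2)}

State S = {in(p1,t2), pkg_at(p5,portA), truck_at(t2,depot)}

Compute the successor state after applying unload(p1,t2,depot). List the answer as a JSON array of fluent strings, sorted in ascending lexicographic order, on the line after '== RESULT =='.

Compute (S \ del) ∪ add:
  pre ⊆ S: {in(p1,t2), truck_at(t2,depot)} ⊆ S  — applicable
  S \ del = {pkg_at(p5,portA), truck_at(t2,depot)}
  ∪ add   = {pkg_at(p1,depot), pkg_at(p5,portA), truck_at(t2,depot)}

== RESULT ==
["pkg_at(p1,depot)", "pkg_at(p5,portA)", "truck_at(t2,depot)"]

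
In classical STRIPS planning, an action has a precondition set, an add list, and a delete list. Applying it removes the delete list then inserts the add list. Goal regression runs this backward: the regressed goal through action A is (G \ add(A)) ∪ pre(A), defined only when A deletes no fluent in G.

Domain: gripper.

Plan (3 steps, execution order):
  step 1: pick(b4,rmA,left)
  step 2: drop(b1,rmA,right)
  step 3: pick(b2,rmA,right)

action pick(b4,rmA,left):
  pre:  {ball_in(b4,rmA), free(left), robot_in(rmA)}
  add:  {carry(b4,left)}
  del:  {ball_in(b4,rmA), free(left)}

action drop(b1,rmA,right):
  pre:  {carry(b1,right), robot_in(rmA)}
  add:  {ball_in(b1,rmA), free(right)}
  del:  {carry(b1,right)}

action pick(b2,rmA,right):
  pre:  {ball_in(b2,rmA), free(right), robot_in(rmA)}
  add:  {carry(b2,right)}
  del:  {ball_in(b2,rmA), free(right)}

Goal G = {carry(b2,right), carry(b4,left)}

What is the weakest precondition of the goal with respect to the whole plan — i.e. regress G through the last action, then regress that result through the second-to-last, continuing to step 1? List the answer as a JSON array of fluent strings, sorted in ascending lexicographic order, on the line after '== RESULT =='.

Work backward from the goal:
  through step 3 (pick(b2,rmA,right)): drop {carry(b2,right)}, keep {carry(b4,left)}, require {ball_in(b2,rmA), free(right), robot_in(rmA)}
    → {ball_in(b2,rmA), carry(b4,left), free(right), robot_in(rmA)}
  through step 2 (drop(b1,rmA,right)): drop {free(right)}, keep {ball_in(b2,rmA), carry(b4,left), robot_in(rmA)}, require {carry(b1,right), robot_in(rmA)}
    → {ball_in(b2,rmA), carry(b1,right), carry(b4,left), robot_in(rmA)}
  through step 1 (pick(b4,rmA,left)): drop {carry(b4,left)}, keep {ball_in(b2,rmA), carry(b1,right), robot_in(rmA)}, require {ball_in(b4,rmA), free(left), robot_in(rmA)}
    → {ball_in(b2,rmA), ball_in(b4,rmA), carry(b1,right), free(left), robot_in(rmA)}

== RESULT ==
["ball_in(b2,rmA)", "ball_in(b4,rmA)", "carry(b1,right)", "free(left)", "robot_in(rmA)"]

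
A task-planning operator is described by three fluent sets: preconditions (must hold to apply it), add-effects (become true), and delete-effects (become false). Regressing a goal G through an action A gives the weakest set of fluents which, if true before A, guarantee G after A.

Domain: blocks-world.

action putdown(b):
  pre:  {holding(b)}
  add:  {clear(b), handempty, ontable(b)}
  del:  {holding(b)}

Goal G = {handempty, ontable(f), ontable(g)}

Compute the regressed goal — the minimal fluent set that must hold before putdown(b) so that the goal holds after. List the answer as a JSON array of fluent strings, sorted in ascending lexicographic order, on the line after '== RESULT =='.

Compute (G \ add) ∪ pre:
  G ∩ del = {}  (empty — regression defined)
  G \ add = {handempty, ontable(f), ontable(g)} \ {clear(b), handempty, ontable(b)} = {ontable(f), ontable(g)}
  ∪ pre   = {ontable(f), ontable(g)} ∪ {holding(b)}
          = {holding(b), ontable(f), ontable(g)}

== RESULT ==
["holding(b)", "ontable(f)", "ontable(g)"]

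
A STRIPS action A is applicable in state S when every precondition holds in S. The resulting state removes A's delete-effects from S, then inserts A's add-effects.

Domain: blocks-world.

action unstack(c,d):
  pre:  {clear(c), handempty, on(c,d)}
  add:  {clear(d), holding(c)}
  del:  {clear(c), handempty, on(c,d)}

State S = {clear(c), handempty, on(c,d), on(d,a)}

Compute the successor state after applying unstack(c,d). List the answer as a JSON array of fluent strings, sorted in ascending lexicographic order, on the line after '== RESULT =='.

Progress:
  pre ⊆ S: {clear(c), handempty, on(c,d)} ⊆ S  — applicable
  S \ del = {on(d,a)}
  ∪ add   = {clear(d), holding(c), on(d,a)}

== RESULT ==
["clear(d)", "holding(c)", "on(d,a)"]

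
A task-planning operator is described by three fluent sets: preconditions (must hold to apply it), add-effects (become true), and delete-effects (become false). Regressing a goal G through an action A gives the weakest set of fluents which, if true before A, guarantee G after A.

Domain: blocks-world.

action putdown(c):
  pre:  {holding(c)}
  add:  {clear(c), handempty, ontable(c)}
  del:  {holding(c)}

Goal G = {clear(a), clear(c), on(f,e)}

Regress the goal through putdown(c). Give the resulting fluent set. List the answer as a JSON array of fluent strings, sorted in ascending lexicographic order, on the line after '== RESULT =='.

Regress:
  G ∩ del = {}  (empty — regression defined)
  G \ add = {clear(a), clear(c), on(f,e)} \ {clear(c), handempty, ontable(c)} = {clear(a), on(f,e)}
  ∪ pre   = {clear(a), on(f,e)} ∪ {holding(c)}
          = {clear(a), holding(c), on(f,e)}

== RESULT ==
["clear(a)", "holding(c)", "on(f,e)"]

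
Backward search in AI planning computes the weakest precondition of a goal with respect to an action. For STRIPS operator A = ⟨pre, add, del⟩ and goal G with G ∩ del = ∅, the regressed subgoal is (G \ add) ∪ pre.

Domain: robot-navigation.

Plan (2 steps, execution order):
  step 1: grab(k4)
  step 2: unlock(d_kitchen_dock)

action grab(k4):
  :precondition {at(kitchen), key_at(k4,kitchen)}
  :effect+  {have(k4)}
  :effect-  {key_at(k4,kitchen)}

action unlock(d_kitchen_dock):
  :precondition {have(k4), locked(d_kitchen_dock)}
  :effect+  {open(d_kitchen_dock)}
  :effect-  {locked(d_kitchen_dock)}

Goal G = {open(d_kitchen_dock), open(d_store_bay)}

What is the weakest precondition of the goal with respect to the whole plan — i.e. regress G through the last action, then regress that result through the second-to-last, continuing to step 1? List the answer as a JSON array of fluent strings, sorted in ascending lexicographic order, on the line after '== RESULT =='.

Regress step by step:
  through step 2 (unlock(d_kitchen_dock)): drop {open(d_kitchen_dock)}, keep {open(d_store_bay)}, require {have(k4), locked(d_kitchen_dock)}
    → {have(k4), locked(d_kitchen_dock), open(d_store_bay)}
  through step 1 (grab(k4)): drop {have(k4)}, keep {locked(d_kitchen_dock), open(d_store_bay)}, require {at(kitchen), key_at(k4,kitchen)}
    → {at(kitchen), key_at(k4,kitchen), locked(d_kitchen_dock), open(d_store_bay)}

== RESULT ==
["at(kitchen)", "key_at(k4,kitchen)", "locked(d_kitchen_dock)", "open(d_store_bay)"]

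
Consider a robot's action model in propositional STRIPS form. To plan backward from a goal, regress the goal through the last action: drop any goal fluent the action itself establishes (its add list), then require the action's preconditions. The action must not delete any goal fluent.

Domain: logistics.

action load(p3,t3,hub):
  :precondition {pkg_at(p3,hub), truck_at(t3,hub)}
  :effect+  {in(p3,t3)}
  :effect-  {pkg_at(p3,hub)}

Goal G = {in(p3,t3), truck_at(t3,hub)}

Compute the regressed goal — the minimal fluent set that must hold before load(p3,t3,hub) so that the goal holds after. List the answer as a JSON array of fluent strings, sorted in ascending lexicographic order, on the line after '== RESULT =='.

Regress:
  G ∩ del = {}  (empty — regression defined)
  G \ add = {in(p3,t3), truck_at(t3,hub)} \ {in(p3,t3)} = {truck_at(t3,hub)}
  ∪ pre   = {truck_at(t3,hub)} ∪ {pkg_at(p3,hub), truck_at(t3,hub)}
          = {pkg_at(p3,hub), truck_at(t3,hub)}

== RESULT ==
["pkg_at(p3,hub)", "truck_at(t3,hub)"]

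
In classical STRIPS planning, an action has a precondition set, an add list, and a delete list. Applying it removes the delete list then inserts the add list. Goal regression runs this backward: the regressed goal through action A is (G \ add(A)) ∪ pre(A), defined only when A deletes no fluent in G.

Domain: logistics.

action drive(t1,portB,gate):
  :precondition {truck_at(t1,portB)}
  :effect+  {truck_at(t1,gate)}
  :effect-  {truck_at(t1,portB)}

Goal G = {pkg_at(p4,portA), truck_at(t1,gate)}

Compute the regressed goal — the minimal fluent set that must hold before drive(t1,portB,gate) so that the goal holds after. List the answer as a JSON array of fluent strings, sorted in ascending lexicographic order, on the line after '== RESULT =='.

Compute (G \ add) ∪ pre:
  G ∩ del = {}  (empty — regression defined)
  G \ add = {pkg_at(p4,portA), truck_at(t1,gate)} \ {truck_at(t1,gate)} = {pkg_at(p4,portA)}
  ∪ pre   = {pkg_at(p4,portA)} ∪ {truck_at(t1,portB)}
          = {pkg_at(p4,portA), truck_at(t1,portB)}

== RESULT ==
["pkg_at(p4,portA)", "truck_at(t1,portB)"]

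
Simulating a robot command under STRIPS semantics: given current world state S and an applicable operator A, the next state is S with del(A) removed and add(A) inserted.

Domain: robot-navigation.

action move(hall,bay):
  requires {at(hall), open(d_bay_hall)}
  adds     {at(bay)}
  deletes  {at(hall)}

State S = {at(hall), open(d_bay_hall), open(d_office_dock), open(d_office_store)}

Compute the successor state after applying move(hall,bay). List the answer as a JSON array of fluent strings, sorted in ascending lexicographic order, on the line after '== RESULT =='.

Progress:
  pre ⊆ S: {at(hall), open(d_bay_hall)} ⊆ S  — applicable
  S \ del = {open(d_bay_hall), open(d_office_dock), open(d_office_store)}
  ∪ add   = {at(bay), open(d_bay_hall), open(d_office_dock), open(d_office_store)}

== RESULT ==
["at(bay)", "open(d_bay_hall)", "open(d_office_dock)", "open(d_office_store)"]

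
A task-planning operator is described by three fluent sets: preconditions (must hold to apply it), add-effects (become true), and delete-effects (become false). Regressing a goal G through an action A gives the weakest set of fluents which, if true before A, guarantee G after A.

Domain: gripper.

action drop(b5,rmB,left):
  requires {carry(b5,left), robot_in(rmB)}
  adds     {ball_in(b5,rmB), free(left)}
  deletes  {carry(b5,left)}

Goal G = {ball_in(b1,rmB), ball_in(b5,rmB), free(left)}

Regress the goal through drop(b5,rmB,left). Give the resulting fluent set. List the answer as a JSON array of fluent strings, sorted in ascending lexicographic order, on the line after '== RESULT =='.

Regress:
  G ∩ del = {}  (empty — regression defined)
  G \ add = {ball_in(b1,rmB), ball_in(b5,rmB), free(left)} \ {ball_in(b5,rmB), free(left)} = {ball_in(b1,rmB)}
  ∪ pre   = {ball_in(b1,rmB)} ∪ {carry(b5,left), robot_in(rmB)}
          = {ball_in(b1,rmB), carry(b5,left), robot_in(rmB)}

== RESULT ==
["ball_in(b1,rmB)", "carry(b5,left)", "robot_in(rmB)"]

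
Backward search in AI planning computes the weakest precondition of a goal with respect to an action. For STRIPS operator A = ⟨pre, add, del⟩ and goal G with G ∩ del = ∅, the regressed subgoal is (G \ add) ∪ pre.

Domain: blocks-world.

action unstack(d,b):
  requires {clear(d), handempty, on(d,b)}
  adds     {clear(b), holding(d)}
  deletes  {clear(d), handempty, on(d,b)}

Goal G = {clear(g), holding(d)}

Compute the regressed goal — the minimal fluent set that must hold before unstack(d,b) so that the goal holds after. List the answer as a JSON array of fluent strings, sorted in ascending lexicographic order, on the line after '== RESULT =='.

Compute (G \ add) ∪ pre:
  G ∩ del = {}  (empty — regression defined)
  G \ add = {clear(g), holding(d)} \ {clear(b), holding(d)} = {clear(g)}
  ∪ pre   = {clear(g)} ∪ {clear(d), handempty, on(d,b)}
          = {clear(d), clear(g), handempty, on(d,b)}

== RESULT ==
["clear(d)", "clear(g)", "handempty", "on(d,b)"]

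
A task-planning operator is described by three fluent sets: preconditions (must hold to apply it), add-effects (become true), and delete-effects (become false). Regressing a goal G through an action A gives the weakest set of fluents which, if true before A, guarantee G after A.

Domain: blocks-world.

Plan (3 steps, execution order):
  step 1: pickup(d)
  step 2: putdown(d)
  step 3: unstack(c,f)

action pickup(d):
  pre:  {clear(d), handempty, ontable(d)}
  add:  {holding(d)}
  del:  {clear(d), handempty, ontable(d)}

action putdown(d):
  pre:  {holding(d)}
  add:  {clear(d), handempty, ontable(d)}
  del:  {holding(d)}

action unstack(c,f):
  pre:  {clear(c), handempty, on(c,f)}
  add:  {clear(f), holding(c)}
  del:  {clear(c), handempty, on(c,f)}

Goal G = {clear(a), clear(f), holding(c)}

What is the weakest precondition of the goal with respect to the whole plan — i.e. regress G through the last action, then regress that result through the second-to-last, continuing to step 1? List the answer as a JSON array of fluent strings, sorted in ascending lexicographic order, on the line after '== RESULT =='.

Regress step by step:
  through step 3 (unstack(c,f)): drop {clear(f), holding(c)}, keep {clear(a)}, require {clear(c), handempty, on(c,f)}
    → {clear(a), clear(c), handempty, on(c,f)}
  through step 2 (putdown(d)): drop {handempty}, keep {clear(a), clear(c), on(c,f)}, require {holding(d)}
    → {clear(a), clear(c), holding(d), on(c,f)}
  through step 1 (pickup(d)): drop {holding(d)}, keep {clear(a), clear(c), on(c,f)}, require {clear(d), handempty, ontable(d)}
    → {clear(a), clear(c), clear(d), handempty, on(c,f), ontable(d)}

== RESULT ==
["clear(a)", "clear(c)", "clear(d)", "handempty", "on(c,f)", "ontable(d)"]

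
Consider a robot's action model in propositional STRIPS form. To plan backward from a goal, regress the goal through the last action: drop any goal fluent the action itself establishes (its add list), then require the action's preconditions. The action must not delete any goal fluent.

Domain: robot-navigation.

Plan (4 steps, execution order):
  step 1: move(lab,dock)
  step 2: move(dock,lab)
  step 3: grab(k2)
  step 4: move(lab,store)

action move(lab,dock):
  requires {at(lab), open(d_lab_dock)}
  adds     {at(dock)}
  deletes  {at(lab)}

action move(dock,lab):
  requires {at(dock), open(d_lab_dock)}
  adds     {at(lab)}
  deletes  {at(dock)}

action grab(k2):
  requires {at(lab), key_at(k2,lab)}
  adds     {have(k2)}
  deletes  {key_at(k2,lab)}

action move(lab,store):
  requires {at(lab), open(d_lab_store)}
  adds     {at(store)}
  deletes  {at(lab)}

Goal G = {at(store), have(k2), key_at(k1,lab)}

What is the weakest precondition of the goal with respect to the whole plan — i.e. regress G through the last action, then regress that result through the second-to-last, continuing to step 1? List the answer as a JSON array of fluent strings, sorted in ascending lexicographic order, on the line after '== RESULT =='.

Regress step by step:
  through step 4 (move(lab,store)): drop {at(store)}, keep {have(k2), key_at(k1,lab)}, require {at(lab), open(d_lab_store)}
    → {at(lab), have(k2), key_at(k1,lab), open(d_lab_store)}
  through step 3 (grab(k2)): drop {have(k2)}, keep {at(lab), key_at(k1,lab), open(d_lab_store)}, require {at(lab), key_at(k2,lab)}
    → {at(lab), key_at(k1,lab), key_at(k2,lab), open(d_lab_store)}
  through step 2 (move(dock,lab)): drop {at(lab)}, keep {key_at(k1,lab), key_at(k2,lab), open(d_lab_store)}, require {at(dock), open(d_lab_dock)}
    → {at(dock), key_at(k1,lab), key_at(k2,lab), open(d_lab_dock), open(d_lab_store)}
  through step 1 (move(lab,dock)): drop {at(dock)}, keep {key_at(k1,lab), key_at(k2,lab), open(d_lab_dock), open(d_lab_store)}, require {at(lab), open(d_lab_dock)}
    → {at(lab), key_at(k1,lab), key_at(k2,lab), open(d_lab_dock), open(d_lab_store)}

== RESULT ==
["at(lab)", "key_at(k1,lab)", "key_at(k2,lab)", "open(d_lab_dock)", "open(d_lab_store)"]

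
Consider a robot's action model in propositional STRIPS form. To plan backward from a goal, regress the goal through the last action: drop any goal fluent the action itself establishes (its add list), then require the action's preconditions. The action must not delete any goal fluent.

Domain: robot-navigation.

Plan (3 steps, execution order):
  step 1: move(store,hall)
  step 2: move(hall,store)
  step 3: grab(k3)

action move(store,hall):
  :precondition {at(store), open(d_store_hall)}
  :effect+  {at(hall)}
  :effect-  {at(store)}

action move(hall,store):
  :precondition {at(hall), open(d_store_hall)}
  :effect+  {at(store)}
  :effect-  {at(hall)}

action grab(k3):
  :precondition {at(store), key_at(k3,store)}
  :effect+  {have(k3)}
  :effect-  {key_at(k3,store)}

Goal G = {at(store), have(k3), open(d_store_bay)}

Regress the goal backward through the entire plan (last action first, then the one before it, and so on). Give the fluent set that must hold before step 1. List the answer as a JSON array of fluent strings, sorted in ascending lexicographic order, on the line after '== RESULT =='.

Work backward from the goal:
  through step 3 (grab(k3)): drop {have(k3)}, keep {at(store), open(d_store_bay)}, require {at(store), key_at(k3,store)}
    → {at(store), key_at(k3,store), open(d_store_bay)}
  through step 2 (move(hall,store)): drop {at(store)}, keep {key_at(k3,store), open(d_store_bay)}, require {at(hall), open(d_store_hall)}
    → {at(hall), key_at(k3,store), open(d_store_bay), open(d_store_hall)}
  through step 1 (move(store,hall)): drop {at(hall)}, keep {key_at(k3,store), open(d_store_bay), open(d_store_hall)}, require {at(store), open(d_store_hall)}
    → {at(store), key_at(k3,store), open(d_store_bay), open(d_store_hall)}

== RESULT ==
["at(store)", "key_at(k3,store)", "open(d_store_bay)", "open(d_store_hall)"]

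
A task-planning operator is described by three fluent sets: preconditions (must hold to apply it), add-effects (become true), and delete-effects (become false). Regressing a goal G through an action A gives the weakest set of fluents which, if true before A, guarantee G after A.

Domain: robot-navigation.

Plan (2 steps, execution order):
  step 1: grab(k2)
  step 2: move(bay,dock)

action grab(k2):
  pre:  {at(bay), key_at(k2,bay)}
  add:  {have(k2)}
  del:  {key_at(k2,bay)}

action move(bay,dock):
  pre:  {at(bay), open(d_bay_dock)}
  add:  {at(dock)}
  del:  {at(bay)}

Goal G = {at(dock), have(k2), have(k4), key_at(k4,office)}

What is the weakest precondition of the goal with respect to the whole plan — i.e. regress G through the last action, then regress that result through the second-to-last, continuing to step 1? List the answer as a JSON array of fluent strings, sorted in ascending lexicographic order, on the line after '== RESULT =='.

Work backward from the goal:
  through step 2 (move(bay,dock)): drop {at(dock)}, keep {have(k2), have(k4), key_at(k4,office)}, require {at(bay), open(d_bay_dock)}
    → {at(bay), have(k2), have(k4), key_at(k4,office), open(d_bay_dock)}
  through step 1 (grab(k2)): drop {have(k2)}, keep {at(bay), have(k4), key_at(k4,office), open(d_bay_dock)}, require {at(bay), key_at(k2,bay)}
    → {at(bay), have(k4), key_at(k2,bay), key_at(k4,office), open(d_bay_dock)}

== RESULT ==
["at(bay)", "have(k4)", "key_at(k2,bay)", "key_at(k4,office)", "open(d_bay_dock)"]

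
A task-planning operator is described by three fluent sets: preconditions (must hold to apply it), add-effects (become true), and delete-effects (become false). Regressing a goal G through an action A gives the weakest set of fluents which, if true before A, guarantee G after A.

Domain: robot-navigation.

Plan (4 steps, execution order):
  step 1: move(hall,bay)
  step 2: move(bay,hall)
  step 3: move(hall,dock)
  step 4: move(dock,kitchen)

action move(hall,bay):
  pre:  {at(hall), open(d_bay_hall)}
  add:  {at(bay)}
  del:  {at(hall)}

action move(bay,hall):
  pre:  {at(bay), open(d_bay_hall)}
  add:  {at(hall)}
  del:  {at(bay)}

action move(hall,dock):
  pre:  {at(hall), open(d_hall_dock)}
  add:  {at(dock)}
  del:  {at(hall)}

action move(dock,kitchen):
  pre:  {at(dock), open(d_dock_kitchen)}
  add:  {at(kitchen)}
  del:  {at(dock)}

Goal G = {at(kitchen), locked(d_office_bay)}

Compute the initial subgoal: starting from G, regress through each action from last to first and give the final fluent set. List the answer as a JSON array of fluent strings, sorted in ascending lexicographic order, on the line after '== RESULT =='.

Work backward from the goal:
  through step 4 (move(dock,kitchen)): drop {at(kitchen)}, keep {locked(d_office_bay)}, require {at(dock), open(d_dock_kitchen)}
    → {at(dock), locked(d_office_bay), open(d_dock_kitchen)}
  through step 3 (move(hall,dock)): drop {at(dock)}, keep {locked(d_office_bay), open(d_dock_kitchen)}, require {at(hall), open(d_hall_dock)}
    → {at(hall), locked(d_office_bay), open(d_dock_kitchen), open(d_hall_dock)}
  through step 2 (move(bay,hall)): drop {at(hall)}, keep {locked(d_office_bay), open(d_dock_kitchen), open(d_hall_dock)}, require {at(bay), open(d_bay_hall)}
    → {at(bay), locked(d_office_bay), open(d_bay_hall), open(d_dock_kitchen), open(d_hall_dock)}
  through step 1 (move(hall,bay)): drop {at(bay)}, keep {locked(d_office_bay), open(d_bay_hall), open(d_dock_kitchen), open(d_hall_dock)}, require {at(hall), open(d_bay_hall)}
    → {at(hall), locked(d_office_bay), open(d_bay_hall), open(d_dock_kitchen), open(d_hall_dock)}

== RESULT ==
["at(hall)", "locked(d_office_bay)", "open(d_bay_hall)", "open(d_dock_kitchen)", "open(d_hall_dock)"]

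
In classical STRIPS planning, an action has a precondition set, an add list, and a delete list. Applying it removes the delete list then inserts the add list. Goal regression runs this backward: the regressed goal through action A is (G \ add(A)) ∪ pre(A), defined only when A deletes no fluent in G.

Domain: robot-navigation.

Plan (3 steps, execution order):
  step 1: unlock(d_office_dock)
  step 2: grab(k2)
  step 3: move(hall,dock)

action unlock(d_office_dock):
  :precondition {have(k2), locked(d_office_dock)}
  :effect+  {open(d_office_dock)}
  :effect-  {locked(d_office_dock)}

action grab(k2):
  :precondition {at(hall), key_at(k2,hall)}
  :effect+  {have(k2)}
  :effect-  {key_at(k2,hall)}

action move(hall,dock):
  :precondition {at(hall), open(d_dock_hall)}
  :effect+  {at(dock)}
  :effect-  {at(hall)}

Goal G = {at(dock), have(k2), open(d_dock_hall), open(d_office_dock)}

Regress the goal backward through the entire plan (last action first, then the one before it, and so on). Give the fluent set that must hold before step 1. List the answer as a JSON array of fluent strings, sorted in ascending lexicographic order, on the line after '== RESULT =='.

Regress step by step:
  through step 3 (move(hall,dock)): drop {at(dock)}, keep {have(k2), open(d_dock_hall), open(d_office_dock)}, require {at(hall), open(d_dock_hall)}
    → {at(hall), have(k2), open(d_dock_hall), open(d_office_dock)}
  through step 2 (grab(k2)): drop {have(k2)}, keep {at(hall), open(d_dock_hall), open(d_office_dock)}, require {at(hall), key_at(k2,hall)}
    → {at(hall), key_at(k2,hall), open(d_dock_hall), open(d_office_dock)}
  through step 1 (unlock(d_office_dock)): drop {open(d_office_dock)}, keep {at(hall), key_at(k2,hall), open(d_dock_hall)}, require {have(k2), locked(d_office_dock)}
    → {at(hall), have(k2), key_at(k2,hall), locked(d_office_dock), open(d_dock_hall)}

== RESULT ==
["at(hall)", "have(k2)", "key_at(k2,hall)", "locked(d_office_dock)", "open(d_dock_hall)"]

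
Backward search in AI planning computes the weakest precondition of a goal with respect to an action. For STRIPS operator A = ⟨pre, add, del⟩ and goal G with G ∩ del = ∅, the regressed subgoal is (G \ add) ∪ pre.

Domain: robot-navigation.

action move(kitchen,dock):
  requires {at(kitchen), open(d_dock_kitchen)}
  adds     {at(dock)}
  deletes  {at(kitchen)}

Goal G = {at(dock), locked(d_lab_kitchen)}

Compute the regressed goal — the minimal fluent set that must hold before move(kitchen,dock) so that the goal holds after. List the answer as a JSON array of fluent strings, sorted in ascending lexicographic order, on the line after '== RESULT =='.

Regress:
  G ∩ del = {}  (empty — regression defined)
  G \ add = {at(dock), locked(d_lab_kitchen)} \ {at(dock)} = {locked(d_lab_kitchen)}
  ∪ pre   = {locked(d_lab_kitchen)} ∪ {at(kitchen), open(d_dock_kitchen)}
          = {at(kitchen), locked(d_lab_kitchen), open(d_dock_kitchen)}

== RESULT ==
["at(kitchen)", "locked(d_lab_kitchen)", "open(d_dock_kitchen)"]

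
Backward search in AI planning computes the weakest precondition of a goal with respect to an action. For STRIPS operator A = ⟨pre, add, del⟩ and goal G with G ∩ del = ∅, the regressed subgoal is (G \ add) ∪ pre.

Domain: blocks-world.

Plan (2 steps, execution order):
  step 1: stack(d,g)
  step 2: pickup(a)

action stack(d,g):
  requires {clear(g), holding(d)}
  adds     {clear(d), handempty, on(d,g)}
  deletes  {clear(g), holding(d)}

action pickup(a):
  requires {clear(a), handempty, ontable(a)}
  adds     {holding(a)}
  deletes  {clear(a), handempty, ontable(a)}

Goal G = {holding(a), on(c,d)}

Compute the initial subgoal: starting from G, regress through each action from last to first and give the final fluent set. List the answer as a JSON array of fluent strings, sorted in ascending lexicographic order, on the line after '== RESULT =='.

Work backward from the goal:
  through step 2 (pickup(a)): drop {holding(a)}, keep {on(c,d)}, require {clear(a), handempty, ontable(a)}
    → {clear(a), handempty, on(c,d), ontable(a)}
  through step 1 (stack(d,g)): drop {handempty}, keep {clear(a), on(c,d), ontable(a)}, require {clear(g), holding(d)}
    → {clear(a), clear(g), holding(d), on(c,d), ontable(a)}

== RESULT ==
["clear(a)", "clear(g)", "holding(d)", "on(c,d)", "ontable(a)"]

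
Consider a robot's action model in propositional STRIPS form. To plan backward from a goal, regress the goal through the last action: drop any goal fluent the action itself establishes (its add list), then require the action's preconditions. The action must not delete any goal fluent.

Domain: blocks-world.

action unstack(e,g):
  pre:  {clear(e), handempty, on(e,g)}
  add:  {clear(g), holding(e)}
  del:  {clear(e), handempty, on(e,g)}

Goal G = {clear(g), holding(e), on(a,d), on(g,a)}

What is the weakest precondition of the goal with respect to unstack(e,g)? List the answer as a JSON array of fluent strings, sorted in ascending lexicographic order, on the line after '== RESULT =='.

Compute (G \ add) ∪ pre:
  G ∩ del = {}  (empty — regression defined)
  G \ add = {clear(g), holding(e), on(a,d), on(g,a)} \ {clear(g), holding(e)} = {on(a,d), on(g,a)}
  ∪ pre   = {on(a,d), on(g,a)} ∪ {clear(e), handempty, on(e,g)}
          = {clear(e), handempty, on(a,d), on(e,g), on(g,a)}

== RESULT ==
["clear(e)", "handempty", "on(a,d)", "on(e,g)", "on(g,a)"]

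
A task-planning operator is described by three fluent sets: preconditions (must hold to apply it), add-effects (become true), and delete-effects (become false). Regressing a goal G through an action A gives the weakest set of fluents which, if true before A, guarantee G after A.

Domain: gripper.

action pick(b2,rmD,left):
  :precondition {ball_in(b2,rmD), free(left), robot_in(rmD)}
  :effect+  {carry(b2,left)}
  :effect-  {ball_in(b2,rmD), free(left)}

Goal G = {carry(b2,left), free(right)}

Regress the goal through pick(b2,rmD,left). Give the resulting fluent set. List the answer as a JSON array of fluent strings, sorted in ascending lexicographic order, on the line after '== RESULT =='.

Regress:
  G ∩ del = {}  (empty — regression defined)
  G \ add = {carry(b2,left), free(right)} \ {carry(b2,left)} = {free(right)}
  ∪ pre   = {free(right)} ∪ {ball_in(b2,rmD), free(left), robot_in(rmD)}
          = {ball_in(b2,rmD), free(left), free(right), robot_in(rmD)}

== RESULT ==
["ball_in(b2,rmD)", "free(left)", "free(right)", "robot_in(rmD)"]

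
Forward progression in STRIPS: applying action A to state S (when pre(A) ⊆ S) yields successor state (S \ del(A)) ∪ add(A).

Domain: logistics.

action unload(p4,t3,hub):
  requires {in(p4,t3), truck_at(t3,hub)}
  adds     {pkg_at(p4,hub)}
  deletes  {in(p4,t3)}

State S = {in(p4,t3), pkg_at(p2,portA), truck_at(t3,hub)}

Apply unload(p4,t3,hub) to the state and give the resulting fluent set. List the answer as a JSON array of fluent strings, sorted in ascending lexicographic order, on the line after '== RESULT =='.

Progress:
  pre ⊆ S: {in(p4,t3), truck_at(t3,hub)} ⊆ S  — applicable
  S \ del = {pkg_at(p2,portA), truck_at(t3,hub)}
  ∪ add   = {pkg_at(p2,portA), pkg_at(p4,hub), truck_at(t3,hub)}

== RESULT ==
["pkg_at(p2,portA)", "pkg_at(p4,hub)", "truck_at(t3,hub)"]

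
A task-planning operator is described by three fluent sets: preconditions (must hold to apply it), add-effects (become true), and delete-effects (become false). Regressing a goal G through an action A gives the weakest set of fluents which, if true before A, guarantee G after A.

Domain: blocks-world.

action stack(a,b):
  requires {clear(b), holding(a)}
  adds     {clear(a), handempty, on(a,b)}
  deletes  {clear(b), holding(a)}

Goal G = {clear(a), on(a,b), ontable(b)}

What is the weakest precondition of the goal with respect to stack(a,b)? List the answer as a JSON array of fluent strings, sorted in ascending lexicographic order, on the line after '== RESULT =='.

Regress:
  G ∩ del = {}  (empty — regression defined)
  G \ add = {clear(a), on(a,b), ontable(b)} \ {clear(a), handempty, on(a,b)} = {ontable(b)}
  ∪ pre   = {ontable(b)} ∪ {clear(b), holding(a)}
          = {clear(b), holding(a), ontable(b)}

== RESULT ==
["clear(b)", "holding(a)", "ontable(b)"]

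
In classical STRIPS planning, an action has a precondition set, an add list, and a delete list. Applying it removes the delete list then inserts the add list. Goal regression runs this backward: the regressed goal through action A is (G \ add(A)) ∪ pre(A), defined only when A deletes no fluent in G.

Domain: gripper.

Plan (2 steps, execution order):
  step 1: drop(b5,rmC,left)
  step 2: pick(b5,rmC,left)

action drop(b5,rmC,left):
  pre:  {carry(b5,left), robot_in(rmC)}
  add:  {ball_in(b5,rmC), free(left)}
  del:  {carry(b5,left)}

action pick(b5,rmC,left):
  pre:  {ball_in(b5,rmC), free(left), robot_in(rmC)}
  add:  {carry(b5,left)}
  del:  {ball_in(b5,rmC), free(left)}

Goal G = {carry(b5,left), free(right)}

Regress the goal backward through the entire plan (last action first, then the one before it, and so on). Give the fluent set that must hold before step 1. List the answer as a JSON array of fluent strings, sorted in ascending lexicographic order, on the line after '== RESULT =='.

Work backward from the goal:
  through step 2 (pick(b5,rmC,left)): drop {carry(b5,left)}, keep {free(right)}, require {ball_in(b5,rmC), free(left), robot_in(rmC)}
    → {ball_in(b5,rmC), free(left), free(right), robot_in(rmC)}
  through step 1 (drop(b5,rmC,left)): drop {ball_in(b5,rmC), free(left)}, keep {free(right), robot_in(rmC)}, require {carry(b5,left), robot_in(rmC)}
    → {carry(b5,left), free(right), robot_in(rmC)}

== RESULT ==
["carry(b5,left)", "free(right)", "robot_in(rmC)"]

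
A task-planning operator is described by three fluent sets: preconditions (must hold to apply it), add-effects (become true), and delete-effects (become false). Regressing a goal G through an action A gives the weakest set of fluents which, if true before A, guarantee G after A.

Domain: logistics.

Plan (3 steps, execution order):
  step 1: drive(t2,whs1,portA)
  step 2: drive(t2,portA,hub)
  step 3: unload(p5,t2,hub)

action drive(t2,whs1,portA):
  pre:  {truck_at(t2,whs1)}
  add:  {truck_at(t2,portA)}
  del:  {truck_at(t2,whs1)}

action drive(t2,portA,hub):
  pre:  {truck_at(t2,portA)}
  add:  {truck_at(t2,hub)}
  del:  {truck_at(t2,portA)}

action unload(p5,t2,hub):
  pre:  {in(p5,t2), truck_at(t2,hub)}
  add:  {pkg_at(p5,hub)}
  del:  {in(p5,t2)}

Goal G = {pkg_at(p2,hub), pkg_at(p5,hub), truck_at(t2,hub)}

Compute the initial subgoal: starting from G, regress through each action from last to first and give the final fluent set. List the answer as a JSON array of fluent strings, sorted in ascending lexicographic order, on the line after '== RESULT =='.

Regress step by step:
  through step 3 (unload(p5,t2,hub)): drop {pkg_at(p5,hub)}, keep {pkg_at(p2,hub), truck_at(t2,hub)}, require {in(p5,t2), truck_at(t2,hub)}
    → {in(p5,t2), pkg_at(p2,hub), truck_at(t2,hub)}
  through step 2 (drive(t2,portA,hub)): drop {truck_at(t2,hub)}, keep {in(p5,t2), pkg_at(p2,hub)}, require {truck_at(t2,portA)}
    → {in(p5,t2), pkg_at(p2,hub), truck_at(t2,portA)}
  through step 1 (drive(t2,whs1,portA)): drop {truck_at(t2,portA)}, keep {in(p5,t2), pkg_at(p2,hub)}, require {truck_at(t2,whs1)}
    → {in(p5,t2), pkg_at(p2,hub), truck_at(t2,whs1)}

== RESULT ==
["in(p5,t2)", "pkg_at(p2,hub)", "truck_at(t2,whs1)"]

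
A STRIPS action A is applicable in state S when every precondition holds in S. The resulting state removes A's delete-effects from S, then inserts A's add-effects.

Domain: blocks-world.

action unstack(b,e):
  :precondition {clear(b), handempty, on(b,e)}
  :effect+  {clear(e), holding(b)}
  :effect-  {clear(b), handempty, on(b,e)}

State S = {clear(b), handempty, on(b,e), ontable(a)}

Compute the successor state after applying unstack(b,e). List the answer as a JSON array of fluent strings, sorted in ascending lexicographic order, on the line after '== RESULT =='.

Progress:
  pre ⊆ S: {clear(b), handempty, on(b,e)} ⊆ S  — applicable
  S \ del = {ontable(a)}
  ∪ add   = {clear(e), holding(b), ontable(a)}

== RESULT ==
["clear(e)", "holding(b)", "ontable(a)"]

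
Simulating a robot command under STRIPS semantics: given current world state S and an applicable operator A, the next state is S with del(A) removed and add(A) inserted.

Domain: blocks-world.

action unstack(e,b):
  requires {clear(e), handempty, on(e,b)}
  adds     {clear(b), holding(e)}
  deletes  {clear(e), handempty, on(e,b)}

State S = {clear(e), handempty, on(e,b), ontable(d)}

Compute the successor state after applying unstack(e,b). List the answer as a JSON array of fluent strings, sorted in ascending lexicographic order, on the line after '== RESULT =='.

Compute (S \ del) ∪ add:
  pre ⊆ S: {clear(e), handempty, on(e,b)} ⊆ S  — applicable
  S \ del = {ontable(d)}
  ∪ add   = {clear(b), holding(e), ontable(d)}

== RESULT ==
["clear(b)", "holding(e)", "ontable(d)"]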